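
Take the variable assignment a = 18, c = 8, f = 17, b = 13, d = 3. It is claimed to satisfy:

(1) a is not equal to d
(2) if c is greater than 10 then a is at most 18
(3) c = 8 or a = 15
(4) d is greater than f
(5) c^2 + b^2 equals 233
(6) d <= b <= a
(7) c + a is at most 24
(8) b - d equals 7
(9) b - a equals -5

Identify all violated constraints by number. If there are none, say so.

No — constraints 4, 7, and 8 are not satisfied.

(1) a = 18, d = 3; distinct  yes
(2) c = 8, not > 10; antecedent false, conditional vacuously true  yes
(3) c = 8 = 8 (first disjunct)  yes
(4) d = 3, f = 17; 3 ≤ 17 (want >)  no
(5) c^2 + b^2 = 8^2 + 13^2 = 64 + 169 = 233  yes
(6) values 3 <= 13 <= 18  yes
(7) c + a = 8 + 18 = 26; 26 > 24, bound 24 not met  no
(8) b - d = 13 - 3 = 10, not 7  no
(9) b - a = 13 - 18 = -5  yes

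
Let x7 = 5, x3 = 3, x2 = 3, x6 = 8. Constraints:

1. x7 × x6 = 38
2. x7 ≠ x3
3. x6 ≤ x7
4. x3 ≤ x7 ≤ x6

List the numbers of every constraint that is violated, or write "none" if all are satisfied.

The assignment fails constraints 1 and 3.

1. x7 × x6 = 5 × 8 = 40, not 38 — does not hold.
2. x7 = 5, x3 = 3; distinct — holds.
3. x6 = 8, x7 = 5; 8 > 5 (want ≤) — does not hold.
4. values 3 ≤ 5 ≤ 8 — holds.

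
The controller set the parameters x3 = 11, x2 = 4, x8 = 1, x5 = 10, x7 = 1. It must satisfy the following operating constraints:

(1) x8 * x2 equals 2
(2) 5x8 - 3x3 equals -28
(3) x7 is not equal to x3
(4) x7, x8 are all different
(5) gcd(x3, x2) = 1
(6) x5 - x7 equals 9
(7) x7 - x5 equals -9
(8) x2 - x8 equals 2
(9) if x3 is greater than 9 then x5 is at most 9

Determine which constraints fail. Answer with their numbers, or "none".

Constraints 1, 4, 8, and 9 do not hold.

(1) x8 * x2 = 1 * 4 = 4, not 2 — fails.
(2) 5x8 - 3x3 = 5(1) - 3(11) = -28 — holds.
(3) x7 = 1, x3 = 11; distinct — holds.
(4) x7 = x8 = 1, not all different — fails.
(5) gcd(11, 4) = 1 — holds.
(6) x5 - x7 = 10 - 1 = 9 — holds.
(7) x7 - x5 = 1 - 10 = -9 — holds.
(8) x2 - x8 = 4 - 1 = 3, not 2 — fails.
(9) x3 = 11 > 9, so we need x5 ≤ 9; but x5 = 10 > 9 — fails.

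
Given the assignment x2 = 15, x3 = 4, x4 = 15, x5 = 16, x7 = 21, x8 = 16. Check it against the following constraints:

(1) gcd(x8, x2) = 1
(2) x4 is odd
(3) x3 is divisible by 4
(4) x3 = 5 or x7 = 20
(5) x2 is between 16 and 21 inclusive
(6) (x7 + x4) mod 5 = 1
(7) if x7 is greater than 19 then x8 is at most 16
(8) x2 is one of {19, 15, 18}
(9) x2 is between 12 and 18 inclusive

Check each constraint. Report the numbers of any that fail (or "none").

(1) gcd(16, 15) = 1 — satisfied.
(2) x4 = 15 is odd — satisfied.
(3) 4 / 4 = 1, so 4 divides 4 — satisfied.
(4) x3 = 4 ≠ 5 and x7 = 21 ≠ 20; both disjuncts false — violated.
(5) x2 = 15 is outside [16, 21] — violated.
(6) x7 + x4 = 36; 36 mod 5 = 1 — satisfied.
(7) x7 = 21 > 19, so we need x8 ≤ 16; x8 = 16 ≤ 16 — satisfied.
(8) x2 = 15 is in {19, 15, 18} — satisfied.
(9) x2 = 15 lies in [12, 18] — satisfied.

No — constraints 4, 5 are not satisfied.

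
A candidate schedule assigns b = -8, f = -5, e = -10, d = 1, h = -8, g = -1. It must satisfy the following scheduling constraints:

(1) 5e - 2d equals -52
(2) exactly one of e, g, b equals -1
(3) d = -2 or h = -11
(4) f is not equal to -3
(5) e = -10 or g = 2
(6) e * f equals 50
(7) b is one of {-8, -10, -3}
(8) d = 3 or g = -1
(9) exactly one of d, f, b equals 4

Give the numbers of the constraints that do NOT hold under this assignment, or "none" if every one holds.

Violated: 3, 9.

(1) 5e - 2d = 5(-10) - 2(1) = -52  yes
(2) e=-10, g=-1, b=-8; 1 of them equals -1  yes
(3) d = 1 ≠ -2 and h = -8 ≠ -11; both disjuncts false  no
(4) f = -5, and -5 ≠ -3  yes
(5) e = -10 = -10 (first disjunct)  yes
(6) e * f = -10 * (-5) = 50  yes
(7) b = -8 is in {-8, -10, -3}  yes
(8) d = 1 ≠ 3, but g = -1 = -1 (second disjunct)  yes
(9) d=1, f=-5, b=-8; 0 of them equal 4, not exactly one  no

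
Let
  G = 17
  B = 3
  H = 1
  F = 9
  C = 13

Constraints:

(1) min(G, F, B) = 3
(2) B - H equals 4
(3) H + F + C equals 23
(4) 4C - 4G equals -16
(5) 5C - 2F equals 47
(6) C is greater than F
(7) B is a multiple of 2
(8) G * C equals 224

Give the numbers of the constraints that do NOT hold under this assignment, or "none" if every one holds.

Violated: 2, 7, and 8.

(1) min(17, 9, 3) = 3  holds
(2) B - H = 3 - 1 = 2, not 4  fails
(3) H + F + C = 1 + 9 + 13 = 23  holds
(4) 4C - 4G = 4(13) - 4(17) = -16  holds
(5) 5C - 2F = 5(13) - 2(9) = 47  holds
(6) C = 13, F = 9; 13 > 9  holds
(7) 3 = 2*1 + 1, so 2 does not divide 3  fails
(8) G * C = 17 * 13 = 221, not 224  fails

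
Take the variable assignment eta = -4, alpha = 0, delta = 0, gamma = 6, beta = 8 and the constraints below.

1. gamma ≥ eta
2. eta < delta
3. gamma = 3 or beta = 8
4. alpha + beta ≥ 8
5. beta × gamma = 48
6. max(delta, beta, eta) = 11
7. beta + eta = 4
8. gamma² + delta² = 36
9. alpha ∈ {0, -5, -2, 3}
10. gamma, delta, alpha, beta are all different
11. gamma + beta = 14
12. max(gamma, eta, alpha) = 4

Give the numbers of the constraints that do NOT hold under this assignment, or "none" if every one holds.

No — constraints 6, 10, and 12 are not satisfied.

1. gamma = 6, eta = -4; 6 ≥ -4  holds
2. eta = -4, delta = 0; -4 < 0  holds
3. gamma = 6 ≠ 3, but beta = 8 = 8 (second disjunct)  holds
4. alpha + beta = 0 + 8 = 8; 8 ≥ 8  holds
5. beta × gamma = 8 × 6 = 48  holds
6. max(0, 8, -4) = 8, not 11  fails
7. beta + eta = 8 + (-4) = 4  holds
8. gamma² + delta² = 6² + 0² = 36 + 0 = 36  holds
9. alpha = 0 is in {0, -5, -2, 3}  holds
10. delta = alpha = 0, not all different  fails
11. gamma + beta = 6 + 8 = 14  holds
12. max(6, -4, 0) = 6, not 4  fails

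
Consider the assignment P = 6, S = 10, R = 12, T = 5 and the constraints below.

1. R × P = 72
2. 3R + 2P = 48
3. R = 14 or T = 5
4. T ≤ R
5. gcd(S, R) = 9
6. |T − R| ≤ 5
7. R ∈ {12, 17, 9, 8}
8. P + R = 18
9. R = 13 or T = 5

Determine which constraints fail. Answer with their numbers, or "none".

Constraints 5, 6 are violated.

1. R × P = 12 × 6 = 72 — satisfied.
2. 3R + 2P = 3(12) + 2(6) = 48 — satisfied.
3. R = 12 ≠ 14, but T = 5 = 5 (second disjunct) — satisfied.
4. T = 5, R = 12; 5 ≤ 12 — satisfied.
5. gcd(10, 12) = 2, not 9 — violated.
6. |5 − 12| = 7; 7 > 5, exceeds bound 5 — violated.
7. R = 12 is in {12, 17, 9, 8} — satisfied.
8. P + R = 6 + 12 = 18 — satisfied.
9. R = 12 ≠ 13, but T = 5 = 5 (second disjunct) — satisfied.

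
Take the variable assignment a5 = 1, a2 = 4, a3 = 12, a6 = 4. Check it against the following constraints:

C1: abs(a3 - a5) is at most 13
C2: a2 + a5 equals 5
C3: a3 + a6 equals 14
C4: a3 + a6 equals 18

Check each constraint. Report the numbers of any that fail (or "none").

Constraints 3 and 4 do not hold.

C1: abs(12 - 1) = 11; 11 ≤ 13  OK
C2: a2 + a5 = 4 + 1 = 5  OK
C3: a3 + a6 = 12 + 4 = 16, not 14  FAIL
C4: a3 + a6 = 12 + 4 = 16, not 18  FAIL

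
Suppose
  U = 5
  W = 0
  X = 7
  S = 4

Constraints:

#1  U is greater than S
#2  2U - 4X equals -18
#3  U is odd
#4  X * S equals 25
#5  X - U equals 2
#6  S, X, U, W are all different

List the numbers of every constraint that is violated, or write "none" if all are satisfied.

#1 U = 5, S = 4; 5 > 4 — satisfied.
#2 2U - 4X = 2(5) - 4(7) = -18 — satisfied.
#3 U = 5 is odd — satisfied.
#4 X * S = 7 * 4 = 28, not 25 — violated.
#5 X - U = 7 - 5 = 2 — satisfied.
#6 values 4, 7, 5, 0 are pairwise distinct — satisfied.

No — constraint 4 is not satisfied.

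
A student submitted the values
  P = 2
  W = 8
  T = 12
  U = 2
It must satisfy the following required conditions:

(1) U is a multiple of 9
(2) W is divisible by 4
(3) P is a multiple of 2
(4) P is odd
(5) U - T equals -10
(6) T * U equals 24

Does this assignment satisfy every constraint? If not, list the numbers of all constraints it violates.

(1) 2 = 9*0 + 2, so 9 does not divide 2 — violated.
(2) 8 / 4 = 2, so 4 divides 8 — satisfied.
(3) 2 / 2 = 1, so 2 divides 2 — satisfied.
(4) P = 2 is even — violated.
(5) U - T = 2 - 12 = -10 — satisfied.
(6) T * U = 12 * 2 = 24 — satisfied.

Violated: 1 and 4.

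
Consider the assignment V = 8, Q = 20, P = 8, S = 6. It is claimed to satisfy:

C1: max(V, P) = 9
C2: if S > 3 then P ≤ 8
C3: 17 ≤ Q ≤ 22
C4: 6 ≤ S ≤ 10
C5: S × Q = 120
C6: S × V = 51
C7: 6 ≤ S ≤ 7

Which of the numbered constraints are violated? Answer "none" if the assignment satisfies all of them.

C1: max(8, 8) = 8, not 9 — fails.
C2: S = 6 > 3, so we need P ≤ 8; P = 8 ≤ 8 — holds.
C3: Q = 20 lies in [17, 22] — holds.
C4: S = 6 lies in [6, 10] — holds.
C5: S × Q = 6 × 20 = 120 — holds.
C6: S × V = 6 × 8 = 48, not 51 — fails.
C7: S = 6 lies in [6, 7] — holds.

Violated: 1 and 6.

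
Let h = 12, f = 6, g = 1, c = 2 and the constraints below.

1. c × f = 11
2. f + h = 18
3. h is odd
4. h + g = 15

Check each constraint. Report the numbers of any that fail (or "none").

1. c × f = 2 × 6 = 12, not 11 — violated.
2. f + h = 6 + 12 = 18 — OK.
3. h = 12 is even — violated.
4. h + g = 12 + 1 = 13, not 15 — violated.

Constraints 1, 3, 4 do not hold.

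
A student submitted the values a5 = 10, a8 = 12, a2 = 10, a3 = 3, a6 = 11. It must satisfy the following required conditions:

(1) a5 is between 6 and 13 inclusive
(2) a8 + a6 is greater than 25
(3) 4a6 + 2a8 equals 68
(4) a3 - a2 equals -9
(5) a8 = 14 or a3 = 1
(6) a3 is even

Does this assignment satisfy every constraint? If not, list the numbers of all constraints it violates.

(1) a5 = 10 lies in [6, 13] — holds.
(2) a8 + a6 = 12 + 11 = 23; 23 ≤ 25, bound 25 not met — does not hold.
(3) 4a6 + 2a8 = 4(11) + 2(12) = 68 — holds.
(4) a3 - a2 = 3 - 10 = -7, not -9 — does not hold.
(5) a8 = 12 ≠ 14 and a3 = 3 ≠ 1; both disjuncts false — does not hold.
(6) a3 = 3 is odd — does not hold.

Violated: 2, 4, 5, and 6.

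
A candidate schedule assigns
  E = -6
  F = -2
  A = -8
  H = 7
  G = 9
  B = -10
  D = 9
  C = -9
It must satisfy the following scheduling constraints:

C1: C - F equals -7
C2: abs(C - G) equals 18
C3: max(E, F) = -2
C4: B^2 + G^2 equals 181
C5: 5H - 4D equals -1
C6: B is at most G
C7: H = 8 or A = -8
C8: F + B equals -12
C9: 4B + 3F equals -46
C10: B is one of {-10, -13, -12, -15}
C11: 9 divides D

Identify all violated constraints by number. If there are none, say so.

C1: C - F = -9 - (-2) = -7  true
C2: abs(-9 - 9) = 18  true
C3: max(-6, -2) = -2  true
C4: B^2 + G^2 = (-10)^2 + 9^2 = 100 + 81 = 181  true
C5: 5H - 4D = 5(7) - 4(9) = -1  true
C6: B = -10, G = 9; -10 ≤ 9  true
C7: H = 7 ≠ 8, but A = -8 = -8 (second disjunct)  true
C8: F + B = -2 + (-10) = -12  true
C9: 4B + 3F = 4(-10) + 3(-2) = -46  true
C10: B = -10 is in {-10, -13, -12, -15}  true
C11: 9 / 9 = 1, so 9 divides 9  true

None — every constraint holds.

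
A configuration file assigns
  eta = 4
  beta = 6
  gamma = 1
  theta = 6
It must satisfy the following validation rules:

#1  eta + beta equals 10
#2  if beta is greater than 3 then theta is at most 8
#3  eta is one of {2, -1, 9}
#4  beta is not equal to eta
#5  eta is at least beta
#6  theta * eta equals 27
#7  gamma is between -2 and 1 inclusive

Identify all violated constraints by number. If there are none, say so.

#1 eta + beta = 4 + 6 = 10  ✓
#2 beta = 6 > 3, so we need theta ≤ 8; theta = 6 ≤ 8  ✓
#3 eta = 4 is not in {2, -1, 9}  ✗
#4 beta = 6, eta = 4; distinct  ✓
#5 eta = 4, beta = 6; 4 < 6 (want ≥)  ✗
#6 theta * eta = 6 * 4 = 24, not 27  ✗
#7 gamma = 1 lies in [-2, 1]  ✓

The assignment fails constraints 3, 5, and 6.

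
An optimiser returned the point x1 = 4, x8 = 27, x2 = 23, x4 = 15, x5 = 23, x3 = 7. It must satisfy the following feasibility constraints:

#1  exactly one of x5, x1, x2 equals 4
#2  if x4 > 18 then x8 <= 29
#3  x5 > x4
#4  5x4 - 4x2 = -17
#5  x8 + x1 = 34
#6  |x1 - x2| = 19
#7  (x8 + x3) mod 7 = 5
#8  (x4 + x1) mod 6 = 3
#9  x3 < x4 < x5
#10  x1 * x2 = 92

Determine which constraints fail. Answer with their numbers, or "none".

#1 x5=23, x1=4, x2=23; 1 of them equals 4 — holds.
#2 x4 = 15, not > 18; antecedent false, conditional vacuously true — holds.
#3 x5 = 23, x4 = 15; 23 > 15 — holds.
#4 5x4 - 4x2 = 5(15) - 4(23) = -17 — holds.
#5 x8 + x1 = 27 + 4 = 31, not 34 — does not hold.
#6 |4 - 23| = 19 — holds.
#7 x8 + x3 = 34; 34 mod 7 = 6, not 5 — does not hold.
#8 x4 + x1 = 19; 19 mod 6 = 1, not 3 — does not hold.
#9 values 7 < 15 < 23 — holds.
#10 x1 * x2 = 4 * 23 = 92 — holds.

No — constraints 5, 7, and 8 are not satisfied.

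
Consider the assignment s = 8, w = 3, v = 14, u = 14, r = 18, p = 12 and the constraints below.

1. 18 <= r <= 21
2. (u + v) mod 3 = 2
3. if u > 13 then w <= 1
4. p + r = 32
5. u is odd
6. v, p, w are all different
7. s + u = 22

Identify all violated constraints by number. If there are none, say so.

1. r = 18 lies in [18, 21]  yes
2. u + v = 28; 28 mod 3 = 1, not 2  no
3. u = 14 > 13, so we need w ≤ 1; but w = 3 > 1  no
4. p + r = 12 + 18 = 30, not 32  no
5. u = 14 is even  no
6. values 14, 12, 3 are pairwise distinct  yes
7. s + u = 8 + 14 = 22  yes

The assignment fails constraints 2, 3, 4, and 5.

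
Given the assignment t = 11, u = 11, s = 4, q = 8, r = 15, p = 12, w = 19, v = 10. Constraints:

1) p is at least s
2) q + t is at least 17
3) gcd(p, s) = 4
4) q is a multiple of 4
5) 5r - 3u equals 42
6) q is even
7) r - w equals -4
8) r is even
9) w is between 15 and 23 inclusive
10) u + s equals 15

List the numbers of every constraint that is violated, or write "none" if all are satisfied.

1) p = 12, s = 4; 12 ≥ 4  ✓
2) q + t = 8 + 11 = 19; 19 ≥ 17  ✓
3) gcd(12, 4) = 4  ✓
4) 8 / 4 = 2, so 4 divides 8  ✓
5) 5r - 3u = 5(15) - 3(11) = 42  ✓
6) q = 8 is even  ✓
7) r - w = 15 - 19 = -4  ✓
8) r = 15 is odd  ✗
9) w = 19 lies in [15, 23]  ✓
10) u + s = 11 + 4 = 15  ✓

The assignment fails constraint 8.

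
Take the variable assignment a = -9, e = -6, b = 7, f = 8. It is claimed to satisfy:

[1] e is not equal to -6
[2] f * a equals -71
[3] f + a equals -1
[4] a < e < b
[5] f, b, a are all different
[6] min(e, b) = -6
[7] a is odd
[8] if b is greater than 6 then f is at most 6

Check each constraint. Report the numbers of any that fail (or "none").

[1] e = -6, but -6 is required to differ — does not hold.
[2] f * a = 8 * (-9) = -72, not -71 — does not hold.
[3] f + a = 8 + (-9) = -1 — holds.
[4] values -9 < -6 < 7 — holds.
[5] values 8, 7, -9 are pairwise distinct — holds.
[6] min(-6, 7) = -6 — holds.
[7] a = -9 is odd — holds.
[8] b = 7 > 6, so we need f ≤ 6; but f = 8 > 6 — does not hold.

Violated: 1, 2, and 8.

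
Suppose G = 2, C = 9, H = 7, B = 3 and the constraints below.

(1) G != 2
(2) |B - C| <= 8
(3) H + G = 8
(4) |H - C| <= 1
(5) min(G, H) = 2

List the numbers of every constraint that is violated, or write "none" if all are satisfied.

Violated: 1, 3, and 4.

(1) G = 2, but 2 is required to differ  fails
(2) |3 - 9| = 6; 6 ≤ 8  holds
(3) H + G = 7 + 2 = 9, not 8  fails
(4) |7 - 9| = 2; 2 > 1, exceeds bound 1  fails
(5) min(2, 7) = 2  holds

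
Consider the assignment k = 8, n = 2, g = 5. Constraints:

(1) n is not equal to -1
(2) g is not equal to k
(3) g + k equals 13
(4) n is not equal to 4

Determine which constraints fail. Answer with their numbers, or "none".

(1) n = 2, and 2 ≠ -1 — OK.
(2) g = 5, k = 8; distinct — OK.
(3) g + k = 5 + 8 = 13 — OK.
(4) n = 2, and 2 ≠ 4 — OK.

No violations.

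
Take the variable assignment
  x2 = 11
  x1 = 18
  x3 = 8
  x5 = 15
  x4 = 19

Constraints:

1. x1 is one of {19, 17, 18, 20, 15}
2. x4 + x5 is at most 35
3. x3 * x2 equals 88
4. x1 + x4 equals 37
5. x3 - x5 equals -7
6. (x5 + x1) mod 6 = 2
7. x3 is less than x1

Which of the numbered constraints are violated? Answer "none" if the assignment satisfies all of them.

1. x1 = 18 is in {19, 17, 18, 20, 15} — satisfied.
2. x4 + x5 = 19 + 15 = 34; 34 ≤ 35 — satisfied.
3. x3 * x2 = 8 * 11 = 88 — satisfied.
4. x1 + x4 = 18 + 19 = 37 — satisfied.
5. x3 - x5 = 8 - 15 = -7 — satisfied.
6. x5 + x1 = 33; 33 mod 6 = 3, not 2 — violated.
7. x3 = 8, x1 = 18; 8 < 18 — satisfied.

Violated: 6.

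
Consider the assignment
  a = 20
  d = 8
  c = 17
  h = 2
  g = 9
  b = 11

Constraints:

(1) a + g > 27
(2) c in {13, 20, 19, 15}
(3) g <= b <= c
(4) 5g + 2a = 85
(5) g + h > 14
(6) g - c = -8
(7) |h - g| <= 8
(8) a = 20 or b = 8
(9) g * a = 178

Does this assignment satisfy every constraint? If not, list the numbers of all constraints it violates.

Violated: 2, 5, 9.

(1) a + g = 20 + 9 = 29; 29 > 27 — holds.
(2) c = 17 is not in {13, 20, 19, 15} — does not hold.
(3) values 9 <= 11 <= 17 — holds.
(4) 5g + 2a = 5(9) + 2(20) = 85 — holds.
(5) g + h = 9 + 2 = 11; 11 ≤ 14, bound 14 not met — does not hold.
(6) g - c = 9 - 17 = -8 — holds.
(7) |2 - 9| = 7; 7 ≤ 8 — holds.
(8) a = 20 = 20 (first disjunct) — holds.
(9) g * a = 9 * 20 = 180, not 178 — does not hold.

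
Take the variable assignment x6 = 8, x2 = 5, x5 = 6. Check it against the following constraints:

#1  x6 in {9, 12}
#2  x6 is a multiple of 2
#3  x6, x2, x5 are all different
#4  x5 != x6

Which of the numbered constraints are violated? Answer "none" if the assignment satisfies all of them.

No — constraint 1 is not satisfied.

#1 x6 = 8 is not in {9, 12}  ✘
#2 8 / 2 = 4, so 2 divides 8  ✔
#3 values 8, 5, 6 are pairwise distinct  ✔
#4 x5 = 6, x6 = 8; distinct  ✔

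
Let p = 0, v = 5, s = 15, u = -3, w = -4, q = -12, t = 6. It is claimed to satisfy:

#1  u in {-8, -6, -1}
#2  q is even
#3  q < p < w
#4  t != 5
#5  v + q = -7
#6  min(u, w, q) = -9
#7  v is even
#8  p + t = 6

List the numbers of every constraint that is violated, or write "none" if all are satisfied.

Violated: 1, 3, 6, 7.

#1 u = -3 is not in {-8, -6, -1} — does not hold.
#2 q = -12 is even — holds.
#3 values -12, 0, -4; p = 0 is not < w = -4 — does not hold.
#4 t = 6, and 6 ≠ 5 — holds.
#5 v + q = 5 + (-12) = -7 — holds.
#6 min(-3, -4, -12) = -12, not -9 — does not hold.
#7 v = 5 is odd — does not hold.
#8 p + t = 0 + 6 = 6 — holds.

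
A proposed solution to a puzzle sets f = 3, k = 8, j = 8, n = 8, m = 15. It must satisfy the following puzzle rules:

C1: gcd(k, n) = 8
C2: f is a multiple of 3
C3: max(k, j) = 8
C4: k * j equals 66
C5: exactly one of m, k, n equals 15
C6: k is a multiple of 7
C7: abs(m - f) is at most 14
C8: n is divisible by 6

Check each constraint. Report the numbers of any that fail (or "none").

C1: gcd(8, 8) = 8 — OK.
C2: 3 / 3 = 1, so 3 divides 3 — OK.
C3: max(8, 8) = 8 — OK.
C4: k * j = 8 * 8 = 64, not 66 — violated.
C5: m=15, k=8, n=8; 1 of them equals 15 — OK.
C6: 8 = 7*1 + 1, so 7 does not divide 8 — violated.
C7: abs(15 - 3) = 12; 12 ≤ 14 — OK.
C8: 8 = 6*1 + 2, so 6 does not divide 8 — violated.

Constraints 4, 6, 8 do not hold.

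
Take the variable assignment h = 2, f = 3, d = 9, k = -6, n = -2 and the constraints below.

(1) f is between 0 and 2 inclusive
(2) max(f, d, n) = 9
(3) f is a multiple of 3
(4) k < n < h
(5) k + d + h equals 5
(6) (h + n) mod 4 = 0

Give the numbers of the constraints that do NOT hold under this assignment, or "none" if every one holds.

(1) f = 3 is outside [0, 2]  fails
(2) max(3, 9, -2) = 9  holds
(3) 3 / 3 = 1, so 3 divides 3  holds
(4) values -6 < -2 < 2  holds
(5) k + d + h = -6 + 9 + 2 = 5  holds
(6) h + n = 0; 0 mod 4 = 0  holds

Constraint 1 does not hold.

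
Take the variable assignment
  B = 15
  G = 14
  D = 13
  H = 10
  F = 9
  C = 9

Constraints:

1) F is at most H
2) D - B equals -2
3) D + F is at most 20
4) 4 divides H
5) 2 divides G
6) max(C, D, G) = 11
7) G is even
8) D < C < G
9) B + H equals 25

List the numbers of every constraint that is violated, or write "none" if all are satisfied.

The assignment fails constraints 3, 4, 6, 8.

1) F = 9, H = 10; 9 ≤ 10  OK
2) D - B = 13 - 15 = -2  OK
3) D + F = 13 + 9 = 22; 22 > 20, bound 20 not met  FAIL
4) 10 = 4*2 + 2, so 4 does not divide 10  FAIL
5) 14 / 2 = 7, so 2 divides 14  OK
6) max(9, 13, 14) = 14, not 11  FAIL
7) G = 14 is even  OK
8) values 13, 9, 14; D = 13 is not < C = 9  FAIL
9) B + H = 15 + 10 = 25  OK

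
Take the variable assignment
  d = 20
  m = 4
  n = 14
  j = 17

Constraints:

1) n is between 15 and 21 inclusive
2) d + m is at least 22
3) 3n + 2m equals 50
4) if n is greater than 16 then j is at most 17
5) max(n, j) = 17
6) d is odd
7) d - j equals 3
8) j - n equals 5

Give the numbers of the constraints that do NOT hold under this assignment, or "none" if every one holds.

1) n = 14 is outside [15, 21] — violated.
2) d + m = 20 + 4 = 24; 24 ≥ 22 — OK.
3) 3n + 2m = 3(14) + 2(4) = 50 — OK.
4) n = 14, not > 16; antecedent false, conditional vacuously true — OK.
5) max(14, 17) = 17 — OK.
6) d = 20 is even — violated.
7) d - j = 20 - 17 = 3 — OK.
8) j - n = 17 - 14 = 3, not 5 — violated.

Constraints 1, 6, 8 do not hold.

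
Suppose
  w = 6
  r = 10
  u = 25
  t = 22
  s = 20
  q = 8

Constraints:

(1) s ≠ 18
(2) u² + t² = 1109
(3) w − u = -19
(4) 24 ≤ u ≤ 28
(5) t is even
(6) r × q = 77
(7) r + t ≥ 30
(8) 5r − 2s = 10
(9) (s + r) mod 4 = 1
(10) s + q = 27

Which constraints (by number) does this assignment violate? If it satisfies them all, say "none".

(1) s = 20, and 20 ≠ 18  yes
(2) u² + t² = 25² + 22² = 625 + 484 = 1109  yes
(3) w − u = 6 − 25 = -19  yes
(4) u = 25 lies in [24, 28]  yes
(5) t = 22 is even  yes
(6) r × q = 10 × 8 = 80, not 77  no
(7) r + t = 10 + 22 = 32; 32 ≥ 30  yes
(8) 5r − 2s = 5(10) − 2(20) = 10  yes
(9) s + r = 30; 30 mod 4 = 2, not 1  no
(10) s + q = 20 + 8 = 28, not 27  no

Violated: 6, 9, and 10.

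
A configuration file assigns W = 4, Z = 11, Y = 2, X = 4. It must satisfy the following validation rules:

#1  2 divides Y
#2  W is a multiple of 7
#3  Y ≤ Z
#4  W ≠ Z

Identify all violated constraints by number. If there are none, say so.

Constraint 2 is violated.

#1 2 / 2 = 1, so 2 divides 2 — holds.
#2 4 = 7×0 + 4, so 7 does not divide 4 — does not hold.
#3 Y = 2, Z = 11; 2 ≤ 11 — holds.
#4 W = 4, Z = 11; distinct — holds.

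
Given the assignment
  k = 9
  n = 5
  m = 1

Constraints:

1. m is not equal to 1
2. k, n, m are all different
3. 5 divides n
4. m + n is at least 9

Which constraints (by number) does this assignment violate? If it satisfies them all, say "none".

1. m = 1, but 1 is required to differ  ✘
2. values 9, 5, 1 are pairwise distinct  ✔
3. 5 / 5 = 1, so 5 divides 5  ✔
4. m + n = 1 + 5 = 6; 6 < 9, bound 9 not met  ✘

Violated: 1, 4.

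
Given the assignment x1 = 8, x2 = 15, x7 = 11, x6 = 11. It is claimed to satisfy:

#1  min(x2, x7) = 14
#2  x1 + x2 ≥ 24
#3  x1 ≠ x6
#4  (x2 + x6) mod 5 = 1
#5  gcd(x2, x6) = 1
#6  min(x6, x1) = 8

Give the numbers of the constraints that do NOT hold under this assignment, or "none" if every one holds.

No — constraints 1 and 2 are not satisfied.

#1 min(15, 11) = 11, not 14 — does not hold.
#2 x1 + x2 = 8 + 15 = 23; 23 < 24, bound 24 not met — does not hold.
#3 x1 = 8, x6 = 11; distinct — holds.
#4 x2 + x6 = 26; 26 mod 5 = 1 — holds.
#5 gcd(15, 11) = 1 — holds.
#6 min(11, 8) = 8 — holds.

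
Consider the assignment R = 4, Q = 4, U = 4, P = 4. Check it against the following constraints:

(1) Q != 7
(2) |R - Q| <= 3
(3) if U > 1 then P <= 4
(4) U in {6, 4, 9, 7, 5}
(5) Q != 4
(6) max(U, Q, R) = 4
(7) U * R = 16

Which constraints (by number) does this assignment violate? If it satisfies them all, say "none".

Constraint 5 is violated.

(1) Q = 4, and 4 ≠ 7 — holds.
(2) |4 - 4| = 0; 0 ≤ 3 — holds.
(3) U = 4 > 1, so we need P ≤ 4; P = 4 ≤ 4 — holds.
(4) U = 4 is in {6, 4, 9, 7, 5} — holds.
(5) Q = 4, but 4 is required to differ — fails.
(6) max(4, 4, 4) = 4 — holds.
(7) U * R = 4 * 4 = 16 — holds.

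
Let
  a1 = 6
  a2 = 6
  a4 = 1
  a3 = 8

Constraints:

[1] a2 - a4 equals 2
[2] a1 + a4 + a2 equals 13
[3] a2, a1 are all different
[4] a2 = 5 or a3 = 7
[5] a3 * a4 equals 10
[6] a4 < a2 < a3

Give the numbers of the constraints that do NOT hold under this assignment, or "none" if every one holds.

The assignment fails constraints 1, 3, 4, and 5.

[1] a2 - a4 = 6 - 1 = 5, not 2 — violated.
[2] a1 + a4 + a2 = 6 + 1 + 6 = 13 — satisfied.
[3] a2 = a1 = 6, not all different — violated.
[4] a2 = 6 ≠ 5 and a3 = 8 ≠ 7; both disjuncts false — violated.
[5] a3 * a4 = 8 * 1 = 8, not 10 — violated.
[6] values 1 < 6 < 8 — satisfied.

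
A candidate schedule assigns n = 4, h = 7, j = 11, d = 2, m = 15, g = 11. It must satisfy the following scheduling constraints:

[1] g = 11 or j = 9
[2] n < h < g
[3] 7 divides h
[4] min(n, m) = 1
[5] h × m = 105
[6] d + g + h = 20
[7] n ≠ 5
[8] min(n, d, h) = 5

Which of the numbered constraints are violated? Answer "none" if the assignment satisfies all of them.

[1] g = 11 = 11 (first disjunct)  OK
[2] values 4 < 7 < 11  OK
[3] 7 / 7 = 1, so 7 divides 7  OK
[4] min(4, 15) = 4, not 1  FAIL
[5] h × m = 7 × 15 = 105  OK
[6] d + g + h = 2 + 11 + 7 = 20  OK
[7] n = 4, and 4 ≠ 5  OK
[8] min(4, 2, 7) = 2, not 5  FAIL

Constraints 4, 8 are violated.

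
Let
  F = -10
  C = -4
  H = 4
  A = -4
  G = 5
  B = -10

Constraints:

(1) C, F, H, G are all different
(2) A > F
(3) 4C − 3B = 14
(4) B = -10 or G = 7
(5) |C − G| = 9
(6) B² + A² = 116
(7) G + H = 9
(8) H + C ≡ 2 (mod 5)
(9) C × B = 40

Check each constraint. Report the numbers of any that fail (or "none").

(1) values -4, -10, 4, 5 are pairwise distinct — OK.
(2) A = -4, F = -10; -4 > -10 — OK.
(3) 4C − 3B = 4(-4) − 3(-10) = 14 — OK.
(4) B = -10 = -10 (first disjunct) — OK.
(5) |-4 − 5| = 9 — OK.
(6) B² + A² = (-10)² + (-4)² = 100 + 16 = 116 — OK.
(7) G + H = 5 + 4 = 9 — OK.
(8) H + C = 0; 0 mod 5 = 0, not 2 — violated.
(9) C × B = -4 × (-10) = 40 — OK.

The assignment fails constraint 8.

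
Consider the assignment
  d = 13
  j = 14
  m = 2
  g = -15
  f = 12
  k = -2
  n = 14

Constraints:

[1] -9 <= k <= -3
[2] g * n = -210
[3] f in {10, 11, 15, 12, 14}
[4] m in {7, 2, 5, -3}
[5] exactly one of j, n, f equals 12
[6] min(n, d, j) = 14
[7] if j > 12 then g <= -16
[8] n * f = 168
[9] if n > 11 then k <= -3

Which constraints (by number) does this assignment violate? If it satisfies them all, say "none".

Constraints 1, 6, 7, 9 are violated.

[1] k = -2 is outside [-9, -3] — violated.
[2] g * n = -15 * 14 = -210 — OK.
[3] f = 12 is in {10, 11, 15, 12, 14} — OK.
[4] m = 2 is in {7, 2, 5, -3} — OK.
[5] j=14, n=14, f=12; 1 of them equals 12 — OK.
[6] min(14, 13, 14) = 13, not 14 — violated.
[7] j = 14 > 12, so we need g ≤ -16; but g = -15 > -16 — violated.
[8] n * f = 14 * 12 = 168 — OK.
[9] n = 14 > 11, so we need k ≤ -3; but k = -2 > -3 — violated.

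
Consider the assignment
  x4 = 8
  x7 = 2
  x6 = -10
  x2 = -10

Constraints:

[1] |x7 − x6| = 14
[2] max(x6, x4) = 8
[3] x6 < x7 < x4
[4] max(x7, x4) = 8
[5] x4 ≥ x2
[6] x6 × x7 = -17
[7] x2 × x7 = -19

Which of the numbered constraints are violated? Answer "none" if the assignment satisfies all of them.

Constraints 1, 6, and 7 are violated.

[1] |2 − (-10)| = 12, not 14 — violated.
[2] max(-10, 8) = 8 — OK.
[3] values -10 < 2 < 8 — OK.
[4] max(2, 8) = 8 — OK.
[5] x4 = 8, x2 = -10; 8 ≥ -10 — OK.
[6] x6 × x7 = -10 × 2 = -20, not -17 — violated.
[7] x2 × x7 = -10 × 2 = -20, not -19 — violated.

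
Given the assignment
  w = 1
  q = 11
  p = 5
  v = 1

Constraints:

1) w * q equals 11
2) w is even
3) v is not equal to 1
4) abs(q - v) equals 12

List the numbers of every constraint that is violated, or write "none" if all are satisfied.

Constraints 2, 3, 4 are violated.

1) w * q = 1 * 11 = 11 — holds.
2) w = 1 is odd — fails.
3) v = 1, but 1 is required to differ — fails.
4) abs(11 - 1) = 10, not 12 — fails.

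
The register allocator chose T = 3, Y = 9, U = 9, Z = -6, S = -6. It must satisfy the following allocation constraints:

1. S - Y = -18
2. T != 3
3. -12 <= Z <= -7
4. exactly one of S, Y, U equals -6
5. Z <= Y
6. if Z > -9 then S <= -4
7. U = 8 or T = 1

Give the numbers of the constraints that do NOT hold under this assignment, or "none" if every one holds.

1. S - Y = -6 - 9 = -15, not -18 — violated.
2. T = 3, but 3 is required to differ — violated.
3. Z = -6 is outside [-12, -7] — violated.
4. S=-6, Y=9, U=9; 1 of them equals -6 — OK.
5. Z = -6, Y = 9; -6 ≤ 9 — OK.
6. Z = -6 > -9, so we need S ≤ -4; S = -6 ≤ -4 — OK.
7. U = 9 ≠ 8 and T = 3 ≠ 1; both disjuncts false — violated.

No — constraints 1, 2, 3, and 7 are not satisfied.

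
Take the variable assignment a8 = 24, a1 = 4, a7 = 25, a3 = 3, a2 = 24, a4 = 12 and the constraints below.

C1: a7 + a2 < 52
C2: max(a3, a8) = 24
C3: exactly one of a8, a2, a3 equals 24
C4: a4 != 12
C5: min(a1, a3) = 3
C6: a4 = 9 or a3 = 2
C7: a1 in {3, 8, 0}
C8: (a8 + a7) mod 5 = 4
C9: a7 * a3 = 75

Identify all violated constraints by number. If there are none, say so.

C1: a7 + a2 = 25 + 24 = 49; 49 < 52  yes
C2: max(3, 24) = 24  yes
C3: a8=24, a2=24, a3=3; 2 of them equal 24, not exactly one  no
C4: a4 = 12, but 12 is required to differ  no
C5: min(4, 3) = 3  yes
C6: a4 = 12 ≠ 9 and a3 = 3 ≠ 2; both disjuncts false  no
C7: a1 = 4 is not in {3, 8, 0}  no
C8: a8 + a7 = 49; 49 mod 5 = 4  yes
C9: a7 * a3 = 25 * 3 = 75  yes

Constraints 3, 4, 6, 7 do not hold.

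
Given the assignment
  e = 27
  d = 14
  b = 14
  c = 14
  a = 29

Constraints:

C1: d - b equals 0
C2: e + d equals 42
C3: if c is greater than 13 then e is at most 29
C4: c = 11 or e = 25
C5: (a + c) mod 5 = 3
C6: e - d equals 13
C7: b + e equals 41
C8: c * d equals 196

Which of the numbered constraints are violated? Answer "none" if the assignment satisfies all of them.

Constraints 2, 4 are violated.

C1: d - b = 14 - 14 = 0  OK
C2: e + d = 27 + 14 = 41, not 42  FAIL
C3: c = 14 > 13, so we need e ≤ 29; e = 27 ≤ 29  OK
C4: c = 14 ≠ 11 and e = 27 ≠ 25; both disjuncts false  FAIL
C5: a + c = 43; 43 mod 5 = 3  OK
C6: e - d = 27 - 14 = 13  OK
C7: b + e = 14 + 27 = 41  OK
C8: c * d = 14 * 14 = 196  OK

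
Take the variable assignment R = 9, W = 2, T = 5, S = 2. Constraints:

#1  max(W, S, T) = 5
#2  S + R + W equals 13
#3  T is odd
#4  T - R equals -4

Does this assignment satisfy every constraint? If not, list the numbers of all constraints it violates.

The assignment satisfies every constraint.

#1 max(2, 2, 5) = 5 — holds.
#2 S + R + W = 2 + 9 + 2 = 13 — holds.
#3 T = 5 is odd — holds.
#4 T - R = 5 - 9 = -4 — holds.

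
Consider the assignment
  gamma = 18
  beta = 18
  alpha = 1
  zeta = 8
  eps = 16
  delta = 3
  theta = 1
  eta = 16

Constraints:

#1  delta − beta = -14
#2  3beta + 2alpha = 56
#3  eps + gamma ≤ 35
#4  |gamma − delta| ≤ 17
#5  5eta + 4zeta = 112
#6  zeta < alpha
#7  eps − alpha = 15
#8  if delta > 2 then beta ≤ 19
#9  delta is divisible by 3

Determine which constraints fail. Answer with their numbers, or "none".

Constraints 1 and 6 do not hold.

#1 delta − beta = 3 − 18 = -15, not -14 — fails.
#2 3beta + 2alpha = 3(18) + 2(1) = 56 — holds.
#3 eps + gamma = 16 + 18 = 34; 34 ≤ 35 — holds.
#4 |18 − 3| = 15; 15 ≤ 17 — holds.
#5 5eta + 4zeta = 5(16) + 4(8) = 112 — holds.
#6 zeta = 8, alpha = 1; 8 ≥ 1 (want <) — fails.
#7 eps − alpha = 16 − 1 = 15 — holds.
#8 delta = 3 > 2, so we need beta ≤ 19; beta = 18 ≤ 19 — holds.
#9 3 / 3 = 1, so 3 divides 3 — holds.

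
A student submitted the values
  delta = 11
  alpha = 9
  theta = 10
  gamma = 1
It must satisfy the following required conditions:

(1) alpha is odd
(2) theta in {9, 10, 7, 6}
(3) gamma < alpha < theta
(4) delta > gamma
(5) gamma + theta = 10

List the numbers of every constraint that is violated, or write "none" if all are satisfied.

(1) alpha = 9 is odd  holds
(2) theta = 10 is in {9, 10, 7, 6}  holds
(3) values 1 < 9 < 10  holds
(4) delta = 11, gamma = 1; 11 > 1  holds
(5) gamma + theta = 1 + 10 = 11, not 10  fails

Constraint 5 does not hold.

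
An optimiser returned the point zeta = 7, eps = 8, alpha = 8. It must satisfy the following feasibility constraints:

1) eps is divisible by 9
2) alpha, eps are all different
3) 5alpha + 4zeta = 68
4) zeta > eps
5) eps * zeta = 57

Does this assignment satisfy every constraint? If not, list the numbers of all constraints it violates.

No — constraints 1, 2, 4, and 5 are not satisfied.

1) 8 = 9*0 + 8, so 9 does not divide 8 — fails.
2) alpha = eps = 8, not all different — fails.
3) 5alpha + 4zeta = 5(8) + 4(7) = 68 — holds.
4) zeta = 7, eps = 8; 7 ≤ 8 (want >) — fails.
5) eps * zeta = 8 * 7 = 56, not 57 — fails.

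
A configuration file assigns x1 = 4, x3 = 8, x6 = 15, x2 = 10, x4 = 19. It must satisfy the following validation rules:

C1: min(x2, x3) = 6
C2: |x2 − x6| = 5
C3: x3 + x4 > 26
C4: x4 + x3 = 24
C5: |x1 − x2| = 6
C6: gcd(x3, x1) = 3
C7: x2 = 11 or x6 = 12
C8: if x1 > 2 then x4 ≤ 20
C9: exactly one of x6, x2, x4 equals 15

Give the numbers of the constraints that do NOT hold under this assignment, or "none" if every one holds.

The assignment fails constraints 1, 4, 6, and 7.

C1: min(10, 8) = 8, not 6 — violated.
C2: |10 − 15| = 5 — satisfied.
C3: x3 + x4 = 8 + 19 = 27; 27 > 26 — satisfied.
C4: x4 + x3 = 19 + 8 = 27, not 24 — violated.
C5: |4 − 10| = 6 — satisfied.
C6: gcd(8, 4) = 4, not 3 — violated.
C7: x2 = 10 ≠ 11 and x6 = 15 ≠ 12; both disjuncts false — violated.
C8: x1 = 4 > 2, so we need x4 ≤ 20; x4 = 19 ≤ 20 — satisfied.
C9: x6=15, x2=10, x4=19; 1 of them equals 15 — satisfied.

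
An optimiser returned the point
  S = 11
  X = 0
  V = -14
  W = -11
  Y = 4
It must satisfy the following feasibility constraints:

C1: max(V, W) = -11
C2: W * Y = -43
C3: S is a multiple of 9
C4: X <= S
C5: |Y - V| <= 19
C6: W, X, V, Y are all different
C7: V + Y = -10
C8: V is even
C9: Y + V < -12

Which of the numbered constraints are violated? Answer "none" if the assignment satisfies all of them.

C1: max(-14, -11) = -11  OK
C2: W * Y = -11 * 4 = -44, not -43  FAIL
C3: 11 = 9*1 + 2, so 9 does not divide 11  FAIL
C4: X = 0, S = 11; 0 ≤ 11  OK
C5: |4 - (-14)| = 18; 18 ≤ 19  OK
C6: values -11, 0, -14, 4 are pairwise distinct  OK
C7: V + Y = -14 + 4 = -10  OK
C8: V = -14 is even  OK
C9: Y + V = 4 + (-14) = -10; -10 ≥ -12, bound -12 not met  FAIL

No — constraints 2, 3, and 9 are not satisfied.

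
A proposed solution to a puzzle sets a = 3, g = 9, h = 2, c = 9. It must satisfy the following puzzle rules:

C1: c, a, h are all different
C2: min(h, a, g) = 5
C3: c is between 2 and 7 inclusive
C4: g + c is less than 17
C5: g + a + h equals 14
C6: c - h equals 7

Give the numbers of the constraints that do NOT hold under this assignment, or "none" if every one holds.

C1: values 9, 3, 2 are pairwise distinct — satisfied.
C2: min(2, 3, 9) = 2, not 5 — violated.
C3: c = 9 is outside [2, 7] — violated.
C4: g + c = 9 + 9 = 18; 18 ≥ 17, bound 17 not met — violated.
C5: g + a + h = 9 + 3 + 2 = 14 — satisfied.
C6: c - h = 9 - 2 = 7 — satisfied.

The assignment fails constraints 2, 3, 4.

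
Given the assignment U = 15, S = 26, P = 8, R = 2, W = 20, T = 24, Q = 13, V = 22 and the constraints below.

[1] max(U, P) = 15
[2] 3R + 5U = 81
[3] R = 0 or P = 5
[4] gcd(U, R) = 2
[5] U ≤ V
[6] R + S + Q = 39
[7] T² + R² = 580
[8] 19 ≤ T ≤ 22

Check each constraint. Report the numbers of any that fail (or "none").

The assignment fails constraints 3, 4, 6, 8.

[1] max(15, 8) = 15  true
[2] 3R + 5U = 3(2) + 5(15) = 81  true
[3] R = 2 ≠ 0 and P = 8 ≠ 5; both disjuncts false  false
[4] gcd(15, 2) = 1, not 2  false
[5] U = 15, V = 22; 15 ≤ 22  true
[6] R + S + Q = 2 + 26 + 13 = 41, not 39  false
[7] T² + R² = 24² + 2² = 576 + 4 = 580  true
[8] T = 24 is outside [19, 22]  false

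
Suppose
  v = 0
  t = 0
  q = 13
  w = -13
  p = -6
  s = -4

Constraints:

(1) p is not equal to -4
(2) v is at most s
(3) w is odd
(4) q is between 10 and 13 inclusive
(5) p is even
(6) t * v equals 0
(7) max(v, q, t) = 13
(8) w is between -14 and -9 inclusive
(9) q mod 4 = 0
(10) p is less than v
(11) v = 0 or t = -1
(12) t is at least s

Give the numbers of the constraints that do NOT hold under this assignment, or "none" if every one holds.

Constraints 2, 9 are violated.

(1) p = -6, and -6 ≠ -4  holds
(2) v = 0, s = -4; 0 > -4 (want ≤)  fails
(3) w = -13 is odd  holds
(4) q = 13 lies in [10, 13]  holds
(5) p = -6 is even  holds
(6) t * v = 0 * 0 = 0  holds
(7) max(0, 13, 0) = 13  holds
(8) w = -13 lies in [-14, -9]  holds
(9) 13 mod 4 = 1, not 0  fails
(10) p = -6, v = 0; -6 < 0  holds
(11) v = 0 = 0 (first disjunct)  holds
(12) t = 0, s = -4; 0 ≥ -4  holds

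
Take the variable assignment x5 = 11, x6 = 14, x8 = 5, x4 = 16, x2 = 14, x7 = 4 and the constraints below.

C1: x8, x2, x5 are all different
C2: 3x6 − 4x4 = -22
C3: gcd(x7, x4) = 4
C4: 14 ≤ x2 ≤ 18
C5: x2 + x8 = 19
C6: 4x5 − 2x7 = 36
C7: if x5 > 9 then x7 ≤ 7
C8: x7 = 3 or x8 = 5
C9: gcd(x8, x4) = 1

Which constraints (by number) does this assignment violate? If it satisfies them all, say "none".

The assignment satisfies every constraint.

C1: values 5, 14, 11 are pairwise distinct — holds.
C2: 3x6 − 4x4 = 3(14) − 4(16) = -22 — holds.
C3: gcd(4, 16) = 4 — holds.
C4: x2 = 14 lies in [14, 18] — holds.
C5: x2 + x8 = 14 + 5 = 19 — holds.
C6: 4x5 − 2x7 = 4(11) − 2(4) = 36 — holds.
C7: x5 = 11 > 9, so we need x7 ≤ 7; x7 = 4 ≤ 7 — holds.
C8: x7 = 4 ≠ 3, but x8 = 5 = 5 (second disjunct) — holds.
C9: gcd(5, 16) = 1 — holds.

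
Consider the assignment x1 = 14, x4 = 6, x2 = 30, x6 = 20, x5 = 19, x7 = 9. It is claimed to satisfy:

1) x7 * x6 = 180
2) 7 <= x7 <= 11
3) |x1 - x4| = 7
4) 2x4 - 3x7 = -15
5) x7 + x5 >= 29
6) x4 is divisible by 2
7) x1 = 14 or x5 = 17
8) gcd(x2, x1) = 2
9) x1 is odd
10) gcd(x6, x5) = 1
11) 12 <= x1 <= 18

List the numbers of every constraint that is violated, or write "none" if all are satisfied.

1) x7 * x6 = 9 * 20 = 180  ✔
2) x7 = 9 lies in [7, 11]  ✔
3) |14 - 6| = 8, not 7  ✘
4) 2x4 - 3x7 = 2(6) - 3(9) = -15  ✔
5) x7 + x5 = 9 + 19 = 28; 28 < 29, bound 29 not met  ✘
6) 6 / 2 = 3, so 2 divides 6  ✔
7) x1 = 14 = 14 (first disjunct)  ✔
8) gcd(30, 14) = 2  ✔
9) x1 = 14 is even  ✘
10) gcd(20, 19) = 1  ✔
11) x1 = 14 lies in [12, 18]  ✔

The assignment fails constraints 3, 5, and 9.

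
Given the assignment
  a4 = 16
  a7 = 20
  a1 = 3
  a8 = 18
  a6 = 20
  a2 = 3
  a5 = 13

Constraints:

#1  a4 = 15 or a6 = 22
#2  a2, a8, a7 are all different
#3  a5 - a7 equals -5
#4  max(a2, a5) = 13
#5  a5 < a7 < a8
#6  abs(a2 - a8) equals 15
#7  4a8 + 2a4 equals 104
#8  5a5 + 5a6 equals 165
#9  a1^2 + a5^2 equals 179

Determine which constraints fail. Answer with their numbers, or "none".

#1 a4 = 16 ≠ 15 and a6 = 20 ≠ 22; both disjuncts false  false
#2 values 3, 18, 20 are pairwise distinct  true
#3 a5 - a7 = 13 - 20 = -7, not -5  false
#4 max(3, 13) = 13  true
#5 values 13, 20, 18; a7 = 20 is not < a8 = 18  false
#6 abs(3 - 18) = 15  true
#7 4a8 + 2a4 = 4(18) + 2(16) = 104  true
#8 5a5 + 5a6 = 5(13) + 5(20) = 165  true
#9 a1^2 + a5^2 = 3^2 + 13^2 = 9 + 169 = 178, not 179  false

Violated: 1, 3, 5, 9.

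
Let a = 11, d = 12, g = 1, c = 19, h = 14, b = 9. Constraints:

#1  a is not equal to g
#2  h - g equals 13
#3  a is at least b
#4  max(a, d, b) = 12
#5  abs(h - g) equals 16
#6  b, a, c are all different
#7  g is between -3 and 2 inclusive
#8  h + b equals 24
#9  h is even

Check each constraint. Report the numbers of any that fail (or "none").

Violated: 5 and 8.

#1 a = 11, g = 1; distinct — holds.
#2 h - g = 14 - 1 = 13 — holds.
#3 a = 11, b = 9; 11 ≥ 9 — holds.
#4 max(11, 12, 9) = 12 — holds.
#5 abs(14 - 1) = 13, not 16 — fails.
#6 values 9, 11, 19 are pairwise distinct — holds.
#7 g = 1 lies in [-3, 2] — holds.
#8 h + b = 14 + 9 = 23, not 24 — fails.
#9 h = 14 is even — holds.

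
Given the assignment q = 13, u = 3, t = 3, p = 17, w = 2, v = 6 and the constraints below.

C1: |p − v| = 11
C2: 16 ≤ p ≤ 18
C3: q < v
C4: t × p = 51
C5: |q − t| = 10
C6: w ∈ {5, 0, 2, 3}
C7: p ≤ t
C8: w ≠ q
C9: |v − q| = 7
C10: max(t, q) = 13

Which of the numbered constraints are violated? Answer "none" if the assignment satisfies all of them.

C1: |17 − 6| = 11 — OK.
C2: p = 17 lies in [16, 18] — OK.
C3: q = 13, v = 6; 13 ≥ 6 (want <) — violated.
C4: t × p = 3 × 17 = 51 — OK.
C5: |13 − 3| = 10 — OK.
C6: w = 2 is in {5, 0, 2, 3} — OK.
C7: p = 17, t = 3; 17 > 3 (want ≤) — violated.
C8: w = 2, q = 13; distinct — OK.
C9: |6 − 13| = 7 — OK.
C10: max(3, 13) = 13 — OK.

Constraints 3 and 7 do not hold.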